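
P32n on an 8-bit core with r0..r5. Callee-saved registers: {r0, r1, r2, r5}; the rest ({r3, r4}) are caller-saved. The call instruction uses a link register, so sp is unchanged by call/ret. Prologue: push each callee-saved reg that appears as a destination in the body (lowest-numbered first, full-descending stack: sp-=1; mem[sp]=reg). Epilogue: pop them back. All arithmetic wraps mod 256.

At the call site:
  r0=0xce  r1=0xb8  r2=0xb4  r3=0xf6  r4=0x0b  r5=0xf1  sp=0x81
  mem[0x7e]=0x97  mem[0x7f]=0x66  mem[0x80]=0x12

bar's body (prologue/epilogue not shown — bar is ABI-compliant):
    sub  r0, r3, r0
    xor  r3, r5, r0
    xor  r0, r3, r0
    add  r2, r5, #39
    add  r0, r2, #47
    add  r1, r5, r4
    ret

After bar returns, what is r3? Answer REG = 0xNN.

REG = 0xd9

prologue: push r0 -> mem[0x80]=0xce, sp=0x80
prologue: push r1 -> mem[0x7f]=0xb8, sp=0x7f
prologue: push r2 -> mem[0x7e]=0xb4, sp=0x7e
body[0] sub  r0, r3, r0 -> r0=0x28
body[1] xor  r3, r5, r0 -> r3=0xd9
body[2] xor  r0, r3, r0 -> r0=0xf1
body[3] add  r2, r5, #39 -> r2=0x18
body[4] add  r0, r2, #47 -> r0=0x47
body[5] add  r1, r5, r4 -> r1=0xfc
epilogue: pop r2=0xb4, sp=0x7f
epilogue: pop r1=0xb8, sp=0x80
epilogue: pop r0=0xce, sp=0x81
r3 is caller-saved -> body value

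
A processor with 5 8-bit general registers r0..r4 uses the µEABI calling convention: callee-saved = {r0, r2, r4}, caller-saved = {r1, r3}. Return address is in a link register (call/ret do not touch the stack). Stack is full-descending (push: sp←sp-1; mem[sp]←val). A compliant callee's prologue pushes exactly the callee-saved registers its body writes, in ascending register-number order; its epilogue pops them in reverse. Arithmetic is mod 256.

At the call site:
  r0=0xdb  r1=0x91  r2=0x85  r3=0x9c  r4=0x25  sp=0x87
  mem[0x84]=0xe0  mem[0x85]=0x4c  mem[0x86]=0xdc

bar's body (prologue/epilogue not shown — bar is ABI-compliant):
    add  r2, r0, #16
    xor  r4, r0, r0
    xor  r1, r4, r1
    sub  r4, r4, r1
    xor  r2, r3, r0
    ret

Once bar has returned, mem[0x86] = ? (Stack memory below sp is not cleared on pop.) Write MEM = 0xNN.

MEM = 0x85

prologue: push r2 -> mem[0x86]=0x85, sp=0x86
prologue: push r4 -> mem[0x85]=0x25, sp=0x85
body[0] add  r2, r0, #16 -> r2=0xeb
body[1] xor  r4, r0, r0 -> r4=0x00
body[2] xor  r1, r4, r1 -> r1=0x91
body[3] sub  r4, r4, r1 -> r4=0x6f
body[4] xor  r2, r3, r0 -> r2=0x47
epilogue: pop r4=0x25, sp=0x86
epilogue: pop r2=0x85, sp=0x87
prologue pushed ['r2', 'r4'] at ['0x86', '0x85']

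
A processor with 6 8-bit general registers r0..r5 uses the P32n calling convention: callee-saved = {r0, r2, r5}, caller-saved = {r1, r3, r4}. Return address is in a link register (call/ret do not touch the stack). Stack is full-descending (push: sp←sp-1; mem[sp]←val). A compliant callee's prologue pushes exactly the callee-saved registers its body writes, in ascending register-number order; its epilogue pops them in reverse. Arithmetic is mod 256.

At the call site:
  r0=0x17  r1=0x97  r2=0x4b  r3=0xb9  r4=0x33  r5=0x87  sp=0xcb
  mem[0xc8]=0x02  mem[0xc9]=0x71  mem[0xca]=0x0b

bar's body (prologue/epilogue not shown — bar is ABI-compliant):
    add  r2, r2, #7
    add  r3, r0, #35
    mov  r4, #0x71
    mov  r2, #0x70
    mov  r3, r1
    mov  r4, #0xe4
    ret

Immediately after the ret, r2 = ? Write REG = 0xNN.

prologue: push r2 -> mem[0xca]=0x4b, sp=0xca
body[0] add  r2, r2, #7 -> r2=0x52
body[1] add  r3, r0, #35 -> r3=0x3a
body[2] mov  r4, #0x71 -> r4=0x71
body[3] mov  r2, #0x70 -> r2=0x70
body[4] mov  r3, r1 -> r3=0x97
body[5] mov  r4, #0xe4 -> r4=0xe4
epilogue: pop r2=0x4b, sp=0xcb
r2 is callee-saved -> restored

REG = 0x4b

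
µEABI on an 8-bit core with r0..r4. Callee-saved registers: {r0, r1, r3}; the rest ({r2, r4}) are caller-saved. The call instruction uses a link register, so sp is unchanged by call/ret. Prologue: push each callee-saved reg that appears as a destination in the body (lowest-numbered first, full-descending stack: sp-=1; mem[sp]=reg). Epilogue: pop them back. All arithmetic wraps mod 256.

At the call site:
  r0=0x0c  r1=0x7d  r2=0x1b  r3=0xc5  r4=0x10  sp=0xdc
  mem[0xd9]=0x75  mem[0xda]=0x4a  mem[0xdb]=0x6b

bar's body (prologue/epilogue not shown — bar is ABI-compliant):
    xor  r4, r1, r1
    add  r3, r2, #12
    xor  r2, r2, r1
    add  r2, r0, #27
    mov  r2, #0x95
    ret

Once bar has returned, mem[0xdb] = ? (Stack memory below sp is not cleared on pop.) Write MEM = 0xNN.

prologue: push r3 -> mem[0xdb]=0xc5, sp=0xdb
body[0] xor  r4, r1, r1 -> r4=0x00
body[1] add  r3, r2, #12 -> r3=0x27
body[2] xor  r2, r2, r1 -> r2=0x66
body[3] add  r2, r0, #27 -> r2=0x27
body[4] mov  r2, #0x95 -> r2=0x95
epilogue: pop r3=0xc5, sp=0xdc
prologue pushed ['r3'] at ['0xdb']

MEM = 0xc5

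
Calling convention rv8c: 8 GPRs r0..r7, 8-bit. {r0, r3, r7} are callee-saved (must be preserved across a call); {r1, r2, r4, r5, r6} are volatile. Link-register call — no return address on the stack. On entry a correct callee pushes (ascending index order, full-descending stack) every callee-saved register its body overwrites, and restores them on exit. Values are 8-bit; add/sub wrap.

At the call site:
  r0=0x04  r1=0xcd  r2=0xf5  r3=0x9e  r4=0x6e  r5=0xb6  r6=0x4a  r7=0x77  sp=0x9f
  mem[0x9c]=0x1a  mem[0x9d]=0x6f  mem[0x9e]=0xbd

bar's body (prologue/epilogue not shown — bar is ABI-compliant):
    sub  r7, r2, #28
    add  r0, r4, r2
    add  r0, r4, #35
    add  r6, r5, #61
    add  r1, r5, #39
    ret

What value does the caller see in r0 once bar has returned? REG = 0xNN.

prologue: push r0 → mem[0x9e]=0x04, sp=0x9e
prologue: push r7 → mem[0x9d]=0x77, sp=0x9d
body[0] sub  r7, r2, #28 → r7=0xd9
body[1] add  r0, r4, r2 → r0=0x63
body[2] add  r0, r4, #35 → r0=0x91
body[3] add  r6, r5, #61 → r6=0xf3
body[4] add  r1, r5, #39 → r1=0xdd
epilogue: pop r7=0x77, sp=0x9e
epilogue: pop r0=0x04, sp=0x9f
r0 is callee-saved → restored

REG = 0x04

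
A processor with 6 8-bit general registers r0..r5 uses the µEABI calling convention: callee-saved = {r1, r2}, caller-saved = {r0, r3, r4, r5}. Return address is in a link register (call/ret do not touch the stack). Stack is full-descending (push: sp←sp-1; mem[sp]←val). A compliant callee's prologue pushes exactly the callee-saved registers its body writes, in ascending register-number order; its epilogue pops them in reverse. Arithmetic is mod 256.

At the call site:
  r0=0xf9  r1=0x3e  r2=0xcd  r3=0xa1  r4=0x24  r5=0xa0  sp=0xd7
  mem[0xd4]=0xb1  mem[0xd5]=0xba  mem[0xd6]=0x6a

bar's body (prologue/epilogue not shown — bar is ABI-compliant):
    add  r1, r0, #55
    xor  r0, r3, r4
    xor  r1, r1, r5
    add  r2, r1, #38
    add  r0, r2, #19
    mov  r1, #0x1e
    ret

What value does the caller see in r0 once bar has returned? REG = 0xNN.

REG = 0xc9

prologue: push r1 → mem[0xd6]=0x3e, sp=0xd6
prologue: push r2 → mem[0xd5]=0xcd, sp=0xd5
body[0] add  r1, r0, #55 → r1=0x30
body[1] xor  r0, r3, r4 → r0=0x85
body[2] xor  r1, r1, r5 → r1=0x90
body[3] add  r2, r1, #38 → r2=0xb6
body[4] add  r0, r2, #19 → r0=0xc9
body[5] mov  r1, #0x1e → r1=0x1e
epilogue: pop r2=0xcd, sp=0xd6
epilogue: pop r1=0x3e, sp=0xd7
r0 is caller-saved → body value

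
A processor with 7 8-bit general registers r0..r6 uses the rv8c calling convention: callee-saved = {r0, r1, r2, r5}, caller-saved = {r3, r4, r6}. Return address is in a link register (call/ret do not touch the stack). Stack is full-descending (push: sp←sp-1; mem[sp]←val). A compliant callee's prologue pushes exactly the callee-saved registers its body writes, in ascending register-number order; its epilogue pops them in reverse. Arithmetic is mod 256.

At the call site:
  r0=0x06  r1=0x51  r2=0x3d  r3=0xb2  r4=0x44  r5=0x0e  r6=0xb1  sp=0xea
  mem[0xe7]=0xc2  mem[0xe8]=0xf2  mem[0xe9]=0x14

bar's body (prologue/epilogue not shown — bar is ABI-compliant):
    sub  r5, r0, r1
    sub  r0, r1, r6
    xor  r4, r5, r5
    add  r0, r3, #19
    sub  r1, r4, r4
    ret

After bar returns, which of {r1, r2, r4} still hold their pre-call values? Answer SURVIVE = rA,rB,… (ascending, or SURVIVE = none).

prologue: push r0 -> mem[0xe9]=0x06, sp=0xe9
prologue: push r1 -> mem[0xe8]=0x51, sp=0xe8
prologue: push r5 -> mem[0xe7]=0x0e, sp=0xe7
body[0] sub  r5, r0, r1 -> r5=0xb5
body[1] sub  r0, r1, r6 -> r0=0xa0
body[2] xor  r4, r5, r5 -> r4=0x00
body[3] add  r0, r3, #19 -> r0=0xc5
body[4] sub  r1, r4, r4 -> r1=0x00
epilogue: pop r5=0x0e, sp=0xe8
epilogue: pop r1=0x51, sp=0xe9
epilogue: pop r0=0x06, sp=0xea
r1: callee-saved, written=True
r2: callee-saved, written=False
r4: caller-saved, written=True

SURVIVE = r1,r2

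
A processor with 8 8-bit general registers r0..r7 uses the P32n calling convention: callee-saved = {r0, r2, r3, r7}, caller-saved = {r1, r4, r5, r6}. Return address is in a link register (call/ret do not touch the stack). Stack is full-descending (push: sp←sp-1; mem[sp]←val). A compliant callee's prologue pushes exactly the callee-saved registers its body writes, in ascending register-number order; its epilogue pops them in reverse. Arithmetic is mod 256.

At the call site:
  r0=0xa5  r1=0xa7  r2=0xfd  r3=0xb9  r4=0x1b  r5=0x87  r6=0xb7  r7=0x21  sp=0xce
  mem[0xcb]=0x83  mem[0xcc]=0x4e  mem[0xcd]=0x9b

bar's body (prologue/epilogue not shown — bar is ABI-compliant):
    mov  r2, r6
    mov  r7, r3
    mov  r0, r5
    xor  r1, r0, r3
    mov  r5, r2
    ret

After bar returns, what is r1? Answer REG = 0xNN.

REG = 0x3e

prologue: push r0 → mem[0xcd]=0xa5, sp=0xcd
prologue: push r2 → mem[0xcc]=0xfd, sp=0xcc
prologue: push r7 → mem[0xcb]=0x21, sp=0xcb
body[0] mov  r2, r6 → r2=0xb7
body[1] mov  r7, r3 → r7=0xb9
body[2] mov  r0, r5 → r0=0x87
body[3] xor  r1, r0, r3 → r1=0x3e
body[4] mov  r5, r2 → r5=0xb7
epilogue: pop r7=0x21, sp=0xcc
epilogue: pop r2=0xfd, sp=0xcd
epilogue: pop r0=0xa5, sp=0xce
r1 is caller-saved → body value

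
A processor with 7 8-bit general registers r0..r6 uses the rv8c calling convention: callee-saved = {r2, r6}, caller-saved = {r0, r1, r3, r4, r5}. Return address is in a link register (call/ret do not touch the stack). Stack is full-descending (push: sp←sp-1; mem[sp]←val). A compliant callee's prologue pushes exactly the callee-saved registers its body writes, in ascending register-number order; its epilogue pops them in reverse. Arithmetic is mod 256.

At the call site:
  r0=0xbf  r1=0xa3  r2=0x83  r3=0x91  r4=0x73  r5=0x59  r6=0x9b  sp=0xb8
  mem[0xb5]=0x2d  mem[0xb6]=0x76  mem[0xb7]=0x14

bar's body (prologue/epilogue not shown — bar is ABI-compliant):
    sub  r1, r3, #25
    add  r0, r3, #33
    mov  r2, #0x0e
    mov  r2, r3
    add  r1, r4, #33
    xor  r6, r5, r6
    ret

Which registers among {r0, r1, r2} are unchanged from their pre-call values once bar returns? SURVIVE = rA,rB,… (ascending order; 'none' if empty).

prologue: push r2 → mem[0xb7]=0x83, sp=0xb7
prologue: push r6 → mem[0xb6]=0x9b, sp=0xb6
body[0] sub  r1, r3, #25 → r1=0x78
body[1] add  r0, r3, #33 → r0=0xb2
body[2] mov  r2, #0x0e → r2=0x0e
body[3] mov  r2, r3 → r2=0x91
body[4] add  r1, r4, #33 → r1=0x94
body[5] xor  r6, r5, r6 → r6=0xc2
epilogue: pop r6=0x9b, sp=0xb7
epilogue: pop r2=0x83, sp=0xb8
r0: caller-saved, written=True
r1: caller-saved, written=True
r2: callee-saved, written=True

SURVIVE = r2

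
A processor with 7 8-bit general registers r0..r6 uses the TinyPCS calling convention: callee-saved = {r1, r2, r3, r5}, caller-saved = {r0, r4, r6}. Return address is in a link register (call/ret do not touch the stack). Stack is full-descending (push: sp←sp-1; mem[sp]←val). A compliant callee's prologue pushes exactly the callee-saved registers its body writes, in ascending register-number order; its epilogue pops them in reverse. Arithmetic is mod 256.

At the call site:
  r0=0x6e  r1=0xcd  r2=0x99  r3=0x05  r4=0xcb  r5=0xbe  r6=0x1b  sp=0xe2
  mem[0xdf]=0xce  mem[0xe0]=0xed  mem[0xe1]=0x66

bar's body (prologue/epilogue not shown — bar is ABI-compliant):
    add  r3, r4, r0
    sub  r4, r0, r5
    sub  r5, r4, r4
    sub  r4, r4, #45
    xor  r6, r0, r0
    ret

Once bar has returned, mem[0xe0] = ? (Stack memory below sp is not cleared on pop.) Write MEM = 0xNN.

MEM = 0xbe

prologue: push r3 -> mem[0xe1]=0x05, sp=0xe1
prologue: push r5 -> mem[0xe0]=0xbe, sp=0xe0
body[0] add  r3, r4, r0 -> r3=0x39
body[1] sub  r4, r0, r5 -> r4=0xb0
body[2] sub  r5, r4, r4 -> r5=0x00
body[3] sub  r4, r4, #45 -> r4=0x83
body[4] xor  r6, r0, r0 -> r6=0x00
epilogue: pop r5=0xbe, sp=0xe1
epilogue: pop r3=0x05, sp=0xe2
prologue pushed ['r3', 'r5'] at ['0xe1', '0xe0']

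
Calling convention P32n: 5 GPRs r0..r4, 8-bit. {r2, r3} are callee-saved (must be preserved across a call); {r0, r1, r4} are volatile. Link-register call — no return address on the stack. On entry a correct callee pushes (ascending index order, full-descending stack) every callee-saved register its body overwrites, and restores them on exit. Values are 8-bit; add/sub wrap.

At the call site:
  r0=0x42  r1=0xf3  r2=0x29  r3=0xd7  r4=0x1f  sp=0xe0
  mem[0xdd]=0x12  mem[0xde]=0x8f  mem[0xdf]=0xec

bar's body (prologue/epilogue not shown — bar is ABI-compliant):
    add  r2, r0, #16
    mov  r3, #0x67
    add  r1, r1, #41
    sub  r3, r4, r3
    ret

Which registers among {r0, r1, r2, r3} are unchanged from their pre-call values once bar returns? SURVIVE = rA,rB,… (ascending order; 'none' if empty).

SURVIVE = r0,r2,r3

prologue: push r2 → mem[0xdf]=0x29, sp=0xdf
prologue: push r3 → mem[0xde]=0xd7, sp=0xde
body[0] add  r2, r0, #16 → r2=0x52
body[1] mov  r3, #0x67 → r3=0x67
body[2] add  r1, r1, #41 → r1=0x1c
body[3] sub  r3, r4, r3 → r3=0xb8
epilogue: pop r3=0xd7, sp=0xdf
epilogue: pop r2=0x29, sp=0xe0
r0: caller-saved, written=False
r1: caller-saved, written=True
r2: callee-saved, written=True
r3: callee-saved, written=True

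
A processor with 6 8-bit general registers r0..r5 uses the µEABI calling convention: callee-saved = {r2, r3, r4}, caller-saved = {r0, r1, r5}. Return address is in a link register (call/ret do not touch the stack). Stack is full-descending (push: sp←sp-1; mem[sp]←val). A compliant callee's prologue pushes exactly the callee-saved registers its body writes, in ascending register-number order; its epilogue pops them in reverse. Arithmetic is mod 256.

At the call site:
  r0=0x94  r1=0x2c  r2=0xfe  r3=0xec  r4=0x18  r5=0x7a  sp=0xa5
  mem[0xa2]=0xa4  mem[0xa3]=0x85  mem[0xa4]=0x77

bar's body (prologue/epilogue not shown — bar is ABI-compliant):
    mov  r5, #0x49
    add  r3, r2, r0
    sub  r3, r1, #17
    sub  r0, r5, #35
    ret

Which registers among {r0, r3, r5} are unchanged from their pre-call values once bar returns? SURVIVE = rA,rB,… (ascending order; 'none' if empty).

SURVIVE = r3

prologue: push r3 → mem[0xa4]=0xec, sp=0xa4
body[0] mov  r5, #0x49 → r5=0x49
body[1] add  r3, r2, r0 → r3=0x92
body[2] sub  r3, r1, #17 → r3=0x1b
body[3] sub  r0, r5, #35 → r0=0x26
epilogue: pop r3=0xec, sp=0xa5
r0: caller-saved, written=True
r3: callee-saved, written=True
r5: caller-saved, written=True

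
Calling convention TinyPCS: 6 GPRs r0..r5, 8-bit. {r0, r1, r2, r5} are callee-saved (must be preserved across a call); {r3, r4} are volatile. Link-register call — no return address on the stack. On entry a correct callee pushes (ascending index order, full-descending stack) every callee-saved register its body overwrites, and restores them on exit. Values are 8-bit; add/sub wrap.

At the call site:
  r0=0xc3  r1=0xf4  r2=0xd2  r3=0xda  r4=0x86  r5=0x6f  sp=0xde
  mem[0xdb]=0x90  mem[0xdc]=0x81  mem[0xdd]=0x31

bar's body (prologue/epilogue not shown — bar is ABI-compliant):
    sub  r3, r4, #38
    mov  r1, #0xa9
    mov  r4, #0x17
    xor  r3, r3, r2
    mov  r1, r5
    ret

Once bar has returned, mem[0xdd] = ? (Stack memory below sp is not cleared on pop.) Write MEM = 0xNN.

MEM = 0xf4

prologue: push r1 -> mem[0xdd]=0xf4, sp=0xdd
body[0] sub  r3, r4, #38 -> r3=0x60
body[1] mov  r1, #0xa9 -> r1=0xa9
body[2] mov  r4, #0x17 -> r4=0x17
body[3] xor  r3, r3, r2 -> r3=0xb2
body[4] mov  r1, r5 -> r1=0x6f
epilogue: pop r1=0xf4, sp=0xde
prologue pushed ['r1'] at ['0xdd']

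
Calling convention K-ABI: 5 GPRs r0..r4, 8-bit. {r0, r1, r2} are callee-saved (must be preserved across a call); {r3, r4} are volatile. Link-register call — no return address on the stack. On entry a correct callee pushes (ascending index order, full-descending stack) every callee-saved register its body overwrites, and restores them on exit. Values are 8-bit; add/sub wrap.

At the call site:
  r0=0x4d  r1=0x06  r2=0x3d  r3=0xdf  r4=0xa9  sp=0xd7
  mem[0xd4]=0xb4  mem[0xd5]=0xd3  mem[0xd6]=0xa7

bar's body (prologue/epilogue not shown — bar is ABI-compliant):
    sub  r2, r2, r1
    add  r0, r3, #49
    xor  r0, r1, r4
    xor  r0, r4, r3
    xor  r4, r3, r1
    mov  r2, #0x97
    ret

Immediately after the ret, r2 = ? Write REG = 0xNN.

REG = 0x3d

prologue: push r0 → mem[0xd6]=0x4d, sp=0xd6
prologue: push r2 → mem[0xd5]=0x3d, sp=0xd5
body[0] sub  r2, r2, r1 → r2=0x37
body[1] add  r0, r3, #49 → r0=0x10
body[2] xor  r0, r1, r4 → r0=0xaf
body[3] xor  r0, r4, r3 → r0=0x76
body[4] xor  r4, r3, r1 → r4=0xd9
body[5] mov  r2, #0x97 → r2=0x97
epilogue: pop r2=0x3d, sp=0xd6
epilogue: pop r0=0x4d, sp=0xd7
r2 is callee-saved → restored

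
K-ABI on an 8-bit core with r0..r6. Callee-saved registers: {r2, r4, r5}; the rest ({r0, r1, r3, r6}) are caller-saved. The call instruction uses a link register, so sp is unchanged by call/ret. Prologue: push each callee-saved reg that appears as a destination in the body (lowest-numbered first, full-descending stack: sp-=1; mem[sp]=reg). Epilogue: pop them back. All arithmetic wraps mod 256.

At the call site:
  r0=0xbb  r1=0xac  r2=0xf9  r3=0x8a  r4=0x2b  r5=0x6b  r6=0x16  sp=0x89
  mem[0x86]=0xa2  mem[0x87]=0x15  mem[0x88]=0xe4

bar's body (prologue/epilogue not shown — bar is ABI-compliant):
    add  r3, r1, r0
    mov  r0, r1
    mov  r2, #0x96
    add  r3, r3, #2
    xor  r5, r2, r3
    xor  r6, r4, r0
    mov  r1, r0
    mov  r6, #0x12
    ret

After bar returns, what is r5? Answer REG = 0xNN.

REG = 0x6b

prologue: push r2 -> mem[0x88]=0xf9, sp=0x88
prologue: push r5 -> mem[0x87]=0x6b, sp=0x87
body[0] add  r3, r1, r0 -> r3=0x67
body[1] mov  r0, r1 -> r0=0xac
body[2] mov  r2, #0x96 -> r2=0x96
body[3] add  r3, r3, #2 -> r3=0x69
body[4] xor  r5, r2, r3 -> r5=0xff
body[5] xor  r6, r4, r0 -> r6=0x87
body[6] mov  r1, r0 -> r1=0xac
body[7] mov  r6, #0x12 -> r6=0x12
epilogue: pop r5=0x6b, sp=0x88
epilogue: pop r2=0xf9, sp=0x89
r5 is callee-saved -> restored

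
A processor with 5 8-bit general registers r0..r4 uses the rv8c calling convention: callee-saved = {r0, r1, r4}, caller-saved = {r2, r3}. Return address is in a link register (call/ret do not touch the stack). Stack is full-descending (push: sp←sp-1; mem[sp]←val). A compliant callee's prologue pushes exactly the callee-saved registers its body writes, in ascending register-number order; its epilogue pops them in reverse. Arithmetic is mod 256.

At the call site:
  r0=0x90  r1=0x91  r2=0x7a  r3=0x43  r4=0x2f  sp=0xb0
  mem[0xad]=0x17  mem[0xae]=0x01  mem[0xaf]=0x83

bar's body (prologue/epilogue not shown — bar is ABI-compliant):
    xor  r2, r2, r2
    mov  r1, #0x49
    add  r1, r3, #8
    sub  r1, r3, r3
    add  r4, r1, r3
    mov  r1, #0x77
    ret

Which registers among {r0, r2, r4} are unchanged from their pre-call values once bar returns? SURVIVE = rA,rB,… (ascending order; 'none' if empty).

SURVIVE = r0,r4

prologue: push r1 → mem[0xaf]=0x91, sp=0xaf
prologue: push r4 → mem[0xae]=0x2f, sp=0xae
body[0] xor  r2, r2, r2 → r2=0x00
body[1] mov  r1, #0x49 → r1=0x49
body[2] add  r1, r3, #8 → r1=0x4b
body[3] sub  r1, r3, r3 → r1=0x00
body[4] add  r4, r1, r3 → r4=0x43
body[5] mov  r1, #0x77 → r1=0x77
epilogue: pop r4=0x2f, sp=0xaf
epilogue: pop r1=0x91, sp=0xb0
r0: callee-saved, written=False
r2: caller-saved, written=True
r4: callee-saved, written=True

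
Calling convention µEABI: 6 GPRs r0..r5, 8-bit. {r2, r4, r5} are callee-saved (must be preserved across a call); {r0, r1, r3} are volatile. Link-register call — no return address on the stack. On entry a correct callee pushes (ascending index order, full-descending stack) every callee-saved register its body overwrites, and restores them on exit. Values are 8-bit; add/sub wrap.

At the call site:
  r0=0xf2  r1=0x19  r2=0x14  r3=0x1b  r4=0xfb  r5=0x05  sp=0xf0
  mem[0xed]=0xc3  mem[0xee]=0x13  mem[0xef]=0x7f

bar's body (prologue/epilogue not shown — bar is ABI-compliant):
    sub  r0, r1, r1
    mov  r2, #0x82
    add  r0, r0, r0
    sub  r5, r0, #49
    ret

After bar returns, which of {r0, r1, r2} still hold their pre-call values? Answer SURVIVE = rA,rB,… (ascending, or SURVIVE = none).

prologue: push r2 → mem[0xef]=0x14, sp=0xef
prologue: push r5 → mem[0xee]=0x05, sp=0xee
body[0] sub  r0, r1, r1 → r0=0x00
body[1] mov  r2, #0x82 → r2=0x82
body[2] add  r0, r0, r0 → r0=0x00
body[3] sub  r5, r0, #49 → r5=0xcf
epilogue: pop r5=0x05, sp=0xef
epilogue: pop r2=0x14, sp=0xf0
r0: caller-saved, written=True
r1: caller-saved, written=False
r2: callee-saved, written=True

SURVIVE = r1,r2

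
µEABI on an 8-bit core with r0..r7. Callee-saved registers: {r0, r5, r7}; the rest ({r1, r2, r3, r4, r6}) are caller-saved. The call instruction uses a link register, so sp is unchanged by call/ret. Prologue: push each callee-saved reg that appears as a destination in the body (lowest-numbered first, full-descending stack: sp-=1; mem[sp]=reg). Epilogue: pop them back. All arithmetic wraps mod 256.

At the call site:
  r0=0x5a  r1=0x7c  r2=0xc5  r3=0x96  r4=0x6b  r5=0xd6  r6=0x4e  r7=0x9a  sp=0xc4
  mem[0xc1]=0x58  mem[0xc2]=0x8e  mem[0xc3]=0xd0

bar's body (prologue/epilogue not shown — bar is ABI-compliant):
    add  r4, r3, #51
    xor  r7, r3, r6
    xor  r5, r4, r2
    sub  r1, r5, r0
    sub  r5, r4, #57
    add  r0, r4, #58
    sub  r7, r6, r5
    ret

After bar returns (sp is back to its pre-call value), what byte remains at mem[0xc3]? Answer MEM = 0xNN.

MEM = 0x5a

prologue: push r0 -> mem[0xc3]=0x5a, sp=0xc3
prologue: push r5 -> mem[0xc2]=0xd6, sp=0xc2
prologue: push r7 -> mem[0xc1]=0x9a, sp=0xc1
body[0] add  r4, r3, #51 -> r4=0xc9
body[1] xor  r7, r3, r6 -> r7=0xd8
body[2] xor  r5, r4, r2 -> r5=0x0c
body[3] sub  r1, r5, r0 -> r1=0xb2
body[4] sub  r5, r4, #57 -> r5=0x90
body[5] add  r0, r4, #58 -> r0=0x03
body[6] sub  r7, r6, r5 -> r7=0xbe
epilogue: pop r7=0x9a, sp=0xc2
epilogue: pop r5=0xd6, sp=0xc3
epilogue: pop r0=0x5a, sp=0xc4
prologue pushed ['r0', 'r5', 'r7'] at ['0xc3', '0xc2', '0xc1']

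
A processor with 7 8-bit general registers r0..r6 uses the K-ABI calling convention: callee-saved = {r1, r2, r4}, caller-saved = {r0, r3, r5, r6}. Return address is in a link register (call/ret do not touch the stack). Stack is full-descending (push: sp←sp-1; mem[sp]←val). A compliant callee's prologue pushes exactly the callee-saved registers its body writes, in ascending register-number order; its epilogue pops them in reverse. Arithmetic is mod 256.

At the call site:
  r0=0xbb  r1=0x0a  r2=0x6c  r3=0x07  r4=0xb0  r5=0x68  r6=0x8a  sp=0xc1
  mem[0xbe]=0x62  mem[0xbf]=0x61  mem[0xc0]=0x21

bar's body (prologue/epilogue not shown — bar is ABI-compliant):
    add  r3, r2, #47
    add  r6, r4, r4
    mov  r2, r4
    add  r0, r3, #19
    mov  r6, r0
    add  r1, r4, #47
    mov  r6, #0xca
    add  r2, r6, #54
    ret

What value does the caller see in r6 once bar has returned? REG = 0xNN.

REG = 0xca

prologue: push r1 -> mem[0xc0]=0x0a, sp=0xc0
prologue: push r2 -> mem[0xbf]=0x6c, sp=0xbf
body[0] add  r3, r2, #47 -> r3=0x9b
body[1] add  r6, r4, r4 -> r6=0x60
body[2] mov  r2, r4 -> r2=0xb0
body[3] add  r0, r3, #19 -> r0=0xae
body[4] mov  r6, r0 -> r6=0xae
body[5] add  r1, r4, #47 -> r1=0xdf
body[6] mov  r6, #0xca -> r6=0xca
body[7] add  r2, r6, #54 -> r2=0x00
epilogue: pop r2=0x6c, sp=0xc0
epilogue: pop r1=0x0a, sp=0xc1
r6 is caller-saved -> body value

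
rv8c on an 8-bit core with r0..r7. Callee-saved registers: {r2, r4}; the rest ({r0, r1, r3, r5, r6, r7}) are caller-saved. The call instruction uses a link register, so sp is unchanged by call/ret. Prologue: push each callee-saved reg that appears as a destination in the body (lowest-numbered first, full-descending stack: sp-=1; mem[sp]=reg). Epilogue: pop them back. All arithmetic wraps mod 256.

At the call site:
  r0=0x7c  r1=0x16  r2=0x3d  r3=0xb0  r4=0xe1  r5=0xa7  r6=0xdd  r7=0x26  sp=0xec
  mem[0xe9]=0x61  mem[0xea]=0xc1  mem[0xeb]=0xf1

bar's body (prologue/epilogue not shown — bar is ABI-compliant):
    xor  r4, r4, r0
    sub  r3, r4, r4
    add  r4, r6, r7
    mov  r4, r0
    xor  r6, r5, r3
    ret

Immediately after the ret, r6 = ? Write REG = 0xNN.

REG = 0xa7

prologue: push r4 -> mem[0xeb]=0xe1, sp=0xeb
body[0] xor  r4, r4, r0 -> r4=0x9d
body[1] sub  r3, r4, r4 -> r3=0x00
body[2] add  r4, r6, r7 -> r4=0x03
body[3] mov  r4, r0 -> r4=0x7c
body[4] xor  r6, r5, r3 -> r6=0xa7
epilogue: pop r4=0xe1, sp=0xec
r6 is caller-saved -> body value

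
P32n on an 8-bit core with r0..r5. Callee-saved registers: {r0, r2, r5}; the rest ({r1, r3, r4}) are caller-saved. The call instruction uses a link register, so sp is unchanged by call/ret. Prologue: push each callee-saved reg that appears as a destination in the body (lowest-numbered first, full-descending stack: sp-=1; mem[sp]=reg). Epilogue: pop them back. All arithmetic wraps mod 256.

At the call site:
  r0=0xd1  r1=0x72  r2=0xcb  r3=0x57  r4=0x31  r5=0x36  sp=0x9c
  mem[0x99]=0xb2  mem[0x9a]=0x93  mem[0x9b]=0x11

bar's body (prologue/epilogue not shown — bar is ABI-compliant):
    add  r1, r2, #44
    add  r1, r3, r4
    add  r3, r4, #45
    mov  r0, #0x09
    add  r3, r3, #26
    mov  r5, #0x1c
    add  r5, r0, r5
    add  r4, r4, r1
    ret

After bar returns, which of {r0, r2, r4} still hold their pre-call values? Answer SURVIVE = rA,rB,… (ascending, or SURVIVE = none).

SURVIVE = r0,r2

prologue: push r0 → mem[0x9b]=0xd1, sp=0x9b
prologue: push r5 → mem[0x9a]=0x36, sp=0x9a
body[0] add  r1, r2, #44 → r1=0xf7
body[1] add  r1, r3, r4 → r1=0x88
body[2] add  r3, r4, #45 → r3=0x5e
body[3] mov  r0, #0x09 → r0=0x09
body[4] add  r3, r3, #26 → r3=0x78
body[5] mov  r5, #0x1c → r5=0x1c
body[6] add  r5, r0, r5 → r5=0x25
body[7] add  r4, r4, r1 → r4=0xb9
epilogue: pop r5=0x36, sp=0x9b
epilogue: pop r0=0xd1, sp=0x9c
r0: callee-saved, written=True
r2: callee-saved, written=False
r4: caller-saved, written=True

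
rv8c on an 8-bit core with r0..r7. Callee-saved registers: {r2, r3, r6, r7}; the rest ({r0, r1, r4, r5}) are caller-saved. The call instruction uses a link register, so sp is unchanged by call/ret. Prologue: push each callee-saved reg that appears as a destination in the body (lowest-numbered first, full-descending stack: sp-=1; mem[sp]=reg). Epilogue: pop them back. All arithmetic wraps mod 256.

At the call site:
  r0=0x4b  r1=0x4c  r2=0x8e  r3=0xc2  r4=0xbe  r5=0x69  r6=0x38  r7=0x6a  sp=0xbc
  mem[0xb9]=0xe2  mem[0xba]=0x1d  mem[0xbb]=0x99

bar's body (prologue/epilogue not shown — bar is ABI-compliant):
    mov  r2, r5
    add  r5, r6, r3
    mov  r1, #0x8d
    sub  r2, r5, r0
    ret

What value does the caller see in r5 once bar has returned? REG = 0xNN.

REG = 0xfa

prologue: push r2 → mem[0xbb]=0x8e, sp=0xbb
body[0] mov  r2, r5 → r2=0x69
body[1] add  r5, r6, r3 → r5=0xfa
body[2] mov  r1, #0x8d → r1=0x8d
body[3] sub  r2, r5, r0 → r2=0xaf
epilogue: pop r2=0x8e, sp=0xbc
r5 is caller-saved → body value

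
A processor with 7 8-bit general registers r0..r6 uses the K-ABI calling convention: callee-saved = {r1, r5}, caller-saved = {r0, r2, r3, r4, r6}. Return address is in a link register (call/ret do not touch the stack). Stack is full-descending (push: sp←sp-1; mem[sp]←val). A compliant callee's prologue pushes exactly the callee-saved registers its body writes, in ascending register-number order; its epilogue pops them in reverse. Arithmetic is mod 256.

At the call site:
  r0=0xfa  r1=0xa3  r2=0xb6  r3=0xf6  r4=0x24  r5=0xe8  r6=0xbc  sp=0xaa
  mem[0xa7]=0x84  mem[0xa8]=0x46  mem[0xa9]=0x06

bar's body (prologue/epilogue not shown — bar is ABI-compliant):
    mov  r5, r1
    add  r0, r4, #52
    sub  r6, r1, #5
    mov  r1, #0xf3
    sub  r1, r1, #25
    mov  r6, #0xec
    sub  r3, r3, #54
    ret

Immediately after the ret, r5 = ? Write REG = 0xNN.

REG = 0xe8

prologue: push r1 -> mem[0xa9]=0xa3, sp=0xa9
prologue: push r5 -> mem[0xa8]=0xe8, sp=0xa8
body[0] mov  r5, r1 -> r5=0xa3
body[1] add  r0, r4, #52 -> r0=0x58
body[2] sub  r6, r1, #5 -> r6=0x9e
body[3] mov  r1, #0xf3 -> r1=0xf3
body[4] sub  r1, r1, #25 -> r1=0xda
body[5] mov  r6, #0xec -> r6=0xec
body[6] sub  r3, r3, #54 -> r3=0xc0
epilogue: pop r5=0xe8, sp=0xa9
epilogue: pop r1=0xa3, sp=0xaa
r5 is callee-saved -> restored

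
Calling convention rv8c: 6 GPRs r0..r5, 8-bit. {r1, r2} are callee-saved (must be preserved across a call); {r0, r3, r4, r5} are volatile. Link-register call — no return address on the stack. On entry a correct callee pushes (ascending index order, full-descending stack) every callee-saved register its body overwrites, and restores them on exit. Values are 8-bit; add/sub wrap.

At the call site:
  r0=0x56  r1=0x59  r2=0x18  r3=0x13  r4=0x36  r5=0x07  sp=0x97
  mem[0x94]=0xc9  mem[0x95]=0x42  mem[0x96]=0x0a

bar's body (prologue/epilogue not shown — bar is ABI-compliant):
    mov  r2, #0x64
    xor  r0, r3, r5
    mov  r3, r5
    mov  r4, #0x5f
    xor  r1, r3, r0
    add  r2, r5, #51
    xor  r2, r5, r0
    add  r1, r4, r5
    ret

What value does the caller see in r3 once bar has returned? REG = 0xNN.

prologue: push r1 -> mem[0x96]=0x59, sp=0x96
prologue: push r2 -> mem[0x95]=0x18, sp=0x95
body[0] mov  r2, #0x64 -> r2=0x64
body[1] xor  r0, r3, r5 -> r0=0x14
body[2] mov  r3, r5 -> r3=0x07
body[3] mov  r4, #0x5f -> r4=0x5f
body[4] xor  r1, r3, r0 -> r1=0x13
body[5] add  r2, r5, #51 -> r2=0x3a
body[6] xor  r2, r5, r0 -> r2=0x13
body[7] add  r1, r4, r5 -> r1=0x66
epilogue: pop r2=0x18, sp=0x96
epilogue: pop r1=0x59, sp=0x97
r3 is caller-saved -> body value

REG = 0x07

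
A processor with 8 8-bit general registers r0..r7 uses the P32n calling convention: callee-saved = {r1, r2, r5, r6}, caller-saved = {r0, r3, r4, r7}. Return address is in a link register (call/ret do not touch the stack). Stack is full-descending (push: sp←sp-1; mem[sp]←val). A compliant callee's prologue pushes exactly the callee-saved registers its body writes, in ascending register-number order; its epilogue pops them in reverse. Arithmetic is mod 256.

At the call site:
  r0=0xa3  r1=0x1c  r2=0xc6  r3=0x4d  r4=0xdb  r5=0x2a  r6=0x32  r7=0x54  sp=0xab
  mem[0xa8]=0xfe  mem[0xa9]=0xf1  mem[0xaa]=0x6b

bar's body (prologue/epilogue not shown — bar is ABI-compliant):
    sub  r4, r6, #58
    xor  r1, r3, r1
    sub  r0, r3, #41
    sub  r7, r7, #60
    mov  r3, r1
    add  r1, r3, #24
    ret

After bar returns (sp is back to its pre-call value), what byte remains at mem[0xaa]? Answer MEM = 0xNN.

prologue: push r1 → mem[0xaa]=0x1c, sp=0xaa
body[0] sub  r4, r6, #58 → r4=0xf8
body[1] xor  r1, r3, r1 → r1=0x51
body[2] sub  r0, r3, #41 → r0=0x24
body[3] sub  r7, r7, #60 → r7=0x18
body[4] mov  r3, r1 → r3=0x51
body[5] add  r1, r3, #24 → r1=0x69
epilogue: pop r1=0x1c, sp=0xab
prologue pushed ['r1'] at ['0xaa']

MEM = 0x1c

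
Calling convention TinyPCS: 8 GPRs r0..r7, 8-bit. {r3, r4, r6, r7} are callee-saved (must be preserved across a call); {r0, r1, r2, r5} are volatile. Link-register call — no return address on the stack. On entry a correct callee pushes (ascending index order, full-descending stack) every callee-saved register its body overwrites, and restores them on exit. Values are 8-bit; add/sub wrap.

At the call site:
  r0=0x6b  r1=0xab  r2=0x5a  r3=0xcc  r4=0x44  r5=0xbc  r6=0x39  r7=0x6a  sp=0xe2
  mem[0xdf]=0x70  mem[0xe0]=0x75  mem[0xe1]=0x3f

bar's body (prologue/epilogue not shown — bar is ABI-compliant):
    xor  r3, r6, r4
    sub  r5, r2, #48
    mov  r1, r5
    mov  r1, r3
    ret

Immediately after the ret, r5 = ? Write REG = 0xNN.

REG = 0x2a

prologue: push r3 -> mem[0xe1]=0xcc, sp=0xe1
body[0] xor  r3, r6, r4 -> r3=0x7d
body[1] sub  r5, r2, #48 -> r5=0x2a
body[2] mov  r1, r5 -> r1=0x2a
body[3] mov  r1, r3 -> r1=0x7d
epilogue: pop r3=0xcc, sp=0xe2
r5 is caller-saved -> body value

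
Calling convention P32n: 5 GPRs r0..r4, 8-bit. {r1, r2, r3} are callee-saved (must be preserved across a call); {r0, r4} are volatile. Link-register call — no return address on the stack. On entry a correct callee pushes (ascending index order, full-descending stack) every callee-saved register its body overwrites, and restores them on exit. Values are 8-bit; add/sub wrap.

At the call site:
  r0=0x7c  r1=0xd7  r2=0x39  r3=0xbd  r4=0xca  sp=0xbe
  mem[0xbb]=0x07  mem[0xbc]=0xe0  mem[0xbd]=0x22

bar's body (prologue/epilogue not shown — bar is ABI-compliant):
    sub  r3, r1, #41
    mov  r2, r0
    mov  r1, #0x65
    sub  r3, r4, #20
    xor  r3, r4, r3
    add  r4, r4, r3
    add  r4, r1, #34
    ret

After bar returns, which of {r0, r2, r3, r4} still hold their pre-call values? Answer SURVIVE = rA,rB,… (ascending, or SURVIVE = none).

SURVIVE = r0,r2,r3

prologue: push r1 → mem[0xbd]=0xd7, sp=0xbd
prologue: push r2 → mem[0xbc]=0x39, sp=0xbc
prologue: push r3 → mem[0xbb]=0xbd, sp=0xbb
body[0] sub  r3, r1, #41 → r3=0xae
body[1] mov  r2, r0 → r2=0x7c
body[2] mov  r1, #0x65 → r1=0x65
body[3] sub  r3, r4, #20 → r3=0xb6
body[4] xor  r3, r4, r3 → r3=0x7c
body[5] add  r4, r4, r3 → r4=0x46
body[6] add  r4, r1, #34 → r4=0x87
epilogue: pop r3=0xbd, sp=0xbc
epilogue: pop r2=0x39, sp=0xbd
epilogue: pop r1=0xd7, sp=0xbe
r0: caller-saved, written=False
r2: callee-saved, written=True
r3: callee-saved, written=True
r4: caller-saved, written=True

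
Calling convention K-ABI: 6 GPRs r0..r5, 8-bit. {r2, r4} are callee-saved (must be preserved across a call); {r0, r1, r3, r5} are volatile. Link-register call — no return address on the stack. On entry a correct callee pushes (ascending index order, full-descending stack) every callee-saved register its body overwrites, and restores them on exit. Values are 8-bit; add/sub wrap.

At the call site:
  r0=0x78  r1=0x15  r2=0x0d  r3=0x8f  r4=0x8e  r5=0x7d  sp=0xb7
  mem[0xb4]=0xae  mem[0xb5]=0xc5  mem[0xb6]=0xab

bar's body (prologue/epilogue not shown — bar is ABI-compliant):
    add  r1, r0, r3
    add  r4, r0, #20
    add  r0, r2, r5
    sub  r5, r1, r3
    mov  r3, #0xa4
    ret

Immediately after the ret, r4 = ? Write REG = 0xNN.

prologue: push r4 → mem[0xb6]=0x8e, sp=0xb6
body[0] add  r1, r0, r3 → r1=0x07
body[1] add  r4, r0, #20 → r4=0x8c
body[2] add  r0, r2, r5 → r0=0x8a
body[3] sub  r5, r1, r3 → r5=0x78
body[4] mov  r3, #0xa4 → r3=0xa4
epilogue: pop r4=0x8e, sp=0xb7
r4 is callee-saved → restored

REG = 0x8e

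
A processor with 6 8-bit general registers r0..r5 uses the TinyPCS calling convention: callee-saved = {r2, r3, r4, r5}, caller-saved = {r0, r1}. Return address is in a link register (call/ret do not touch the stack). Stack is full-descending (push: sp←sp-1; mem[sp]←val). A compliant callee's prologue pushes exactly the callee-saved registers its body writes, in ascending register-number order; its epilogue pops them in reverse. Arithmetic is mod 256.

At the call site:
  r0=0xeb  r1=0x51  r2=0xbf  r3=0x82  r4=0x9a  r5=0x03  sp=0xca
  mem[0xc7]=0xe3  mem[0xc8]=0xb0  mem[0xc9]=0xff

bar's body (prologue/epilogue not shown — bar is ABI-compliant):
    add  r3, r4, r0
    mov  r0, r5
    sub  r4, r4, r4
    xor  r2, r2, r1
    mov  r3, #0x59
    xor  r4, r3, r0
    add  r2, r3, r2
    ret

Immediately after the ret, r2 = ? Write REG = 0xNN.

prologue: push r2 -> mem[0xc9]=0xbf, sp=0xc9
prologue: push r3 -> mem[0xc8]=0x82, sp=0xc8
prologue: push r4 -> mem[0xc7]=0x9a, sp=0xc7
body[0] add  r3, r4, r0 -> r3=0x85
body[1] mov  r0, r5 -> r0=0x03
body[2] sub  r4, r4, r4 -> r4=0x00
body[3] xor  r2, r2, r1 -> r2=0xee
body[4] mov  r3, #0x59 -> r3=0x59
body[5] xor  r4, r3, r0 -> r4=0x5a
body[6] add  r2, r3, r2 -> r2=0x47
epilogue: pop r4=0x9a, sp=0xc8
epilogue: pop r3=0x82, sp=0xc9
epilogue: pop r2=0xbf, sp=0xca
r2 is callee-saved -> restored

REG = 0xbf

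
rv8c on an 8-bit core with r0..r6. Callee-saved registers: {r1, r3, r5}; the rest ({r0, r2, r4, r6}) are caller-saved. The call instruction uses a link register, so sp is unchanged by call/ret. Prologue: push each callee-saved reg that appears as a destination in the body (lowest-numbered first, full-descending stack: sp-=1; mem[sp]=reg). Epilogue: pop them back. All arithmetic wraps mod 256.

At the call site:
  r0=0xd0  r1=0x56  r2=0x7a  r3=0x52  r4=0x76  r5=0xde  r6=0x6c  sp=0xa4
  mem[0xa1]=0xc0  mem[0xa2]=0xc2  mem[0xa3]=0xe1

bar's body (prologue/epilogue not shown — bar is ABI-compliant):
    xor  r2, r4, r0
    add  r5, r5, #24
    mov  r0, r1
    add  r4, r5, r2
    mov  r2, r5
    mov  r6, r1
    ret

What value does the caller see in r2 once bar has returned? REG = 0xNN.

prologue: push r5 → mem[0xa3]=0xde, sp=0xa3
body[0] xor  r2, r4, r0 → r2=0xa6
body[1] add  r5, r5, #24 → r5=0xf6
body[2] mov  r0, r1 → r0=0x56
body[3] add  r4, r5, r2 → r4=0x9c
body[4] mov  r2, r5 → r2=0xf6
body[5] mov  r6, r1 → r6=0x56
epilogue: pop r5=0xde, sp=0xa4
r2 is caller-saved → body value

REG = 0xf6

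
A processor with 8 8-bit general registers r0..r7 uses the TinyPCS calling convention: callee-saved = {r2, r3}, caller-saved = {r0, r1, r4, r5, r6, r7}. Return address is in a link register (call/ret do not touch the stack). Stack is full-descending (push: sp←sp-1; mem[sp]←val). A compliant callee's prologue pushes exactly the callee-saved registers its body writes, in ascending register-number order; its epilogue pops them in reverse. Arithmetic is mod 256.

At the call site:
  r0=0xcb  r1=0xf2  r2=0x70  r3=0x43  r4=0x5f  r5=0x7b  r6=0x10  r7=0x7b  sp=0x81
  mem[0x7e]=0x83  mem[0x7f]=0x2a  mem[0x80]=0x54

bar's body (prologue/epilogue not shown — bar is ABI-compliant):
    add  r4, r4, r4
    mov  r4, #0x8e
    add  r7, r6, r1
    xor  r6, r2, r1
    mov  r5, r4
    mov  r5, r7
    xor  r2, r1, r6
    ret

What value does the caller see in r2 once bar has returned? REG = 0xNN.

prologue: push r2 -> mem[0x80]=0x70, sp=0x80
body[0] add  r4, r4, r4 -> r4=0xbe
body[1] mov  r4, #0x8e -> r4=0x8e
body[2] add  r7, r6, r1 -> r7=0x02
body[3] xor  r6, r2, r1 -> r6=0x82
body[4] mov  r5, r4 -> r5=0x8e
body[5] mov  r5, r7 -> r5=0x02
body[6] xor  r2, r1, r6 -> r2=0x70
epilogue: pop r2=0x70, sp=0x81
r2 is callee-saved -> restored

REG = 0x70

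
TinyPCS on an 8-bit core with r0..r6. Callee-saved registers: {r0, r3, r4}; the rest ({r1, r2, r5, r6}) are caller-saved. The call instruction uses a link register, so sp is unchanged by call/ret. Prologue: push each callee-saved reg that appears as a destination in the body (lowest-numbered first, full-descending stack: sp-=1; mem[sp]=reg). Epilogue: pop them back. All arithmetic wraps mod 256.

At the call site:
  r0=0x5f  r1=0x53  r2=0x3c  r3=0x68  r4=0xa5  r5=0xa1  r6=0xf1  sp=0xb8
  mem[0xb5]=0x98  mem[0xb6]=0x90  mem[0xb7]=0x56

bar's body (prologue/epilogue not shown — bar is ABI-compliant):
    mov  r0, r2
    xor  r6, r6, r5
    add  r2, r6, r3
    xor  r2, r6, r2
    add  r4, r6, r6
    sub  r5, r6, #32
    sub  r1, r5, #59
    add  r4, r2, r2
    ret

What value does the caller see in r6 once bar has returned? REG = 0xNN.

prologue: push r0 -> mem[0xb7]=0x5f, sp=0xb7
prologue: push r4 -> mem[0xb6]=0xa5, sp=0xb6
body[0] mov  r0, r2 -> r0=0x3c
body[1] xor  r6, r6, r5 -> r6=0x50
body[2] add  r2, r6, r3 -> r2=0xb8
body[3] xor  r2, r6, r2 -> r2=0xe8
body[4] add  r4, r6, r6 -> r4=0xa0
body[5] sub  r5, r6, #32 -> r5=0x30
body[6] sub  r1, r5, #59 -> r1=0xf5
body[7] add  r4, r2, r2 -> r4=0xd0
epilogue: pop r4=0xa5, sp=0xb7
epilogue: pop r0=0x5f, sp=0xb8
r6 is caller-saved -> body value

REG = 0x50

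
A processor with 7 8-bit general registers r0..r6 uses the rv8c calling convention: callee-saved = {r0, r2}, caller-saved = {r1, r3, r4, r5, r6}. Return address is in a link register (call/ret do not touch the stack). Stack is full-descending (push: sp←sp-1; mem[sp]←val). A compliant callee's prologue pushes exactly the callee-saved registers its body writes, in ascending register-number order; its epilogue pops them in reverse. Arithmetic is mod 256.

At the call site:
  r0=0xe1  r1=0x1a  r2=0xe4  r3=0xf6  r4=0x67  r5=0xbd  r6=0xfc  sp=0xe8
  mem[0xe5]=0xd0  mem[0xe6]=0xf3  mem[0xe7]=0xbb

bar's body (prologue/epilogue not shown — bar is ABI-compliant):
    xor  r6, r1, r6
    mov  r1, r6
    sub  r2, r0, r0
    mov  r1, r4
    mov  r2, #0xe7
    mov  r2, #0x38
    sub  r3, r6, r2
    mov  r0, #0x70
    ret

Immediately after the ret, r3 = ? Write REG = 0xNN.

REG = 0xae

prologue: push r0 → mem[0xe7]=0xe1, sp=0xe7
prologue: push r2 → mem[0xe6]=0xe4, sp=0xe6
body[0] xor  r6, r1, r6 → r6=0xe6
body[1] mov  r1, r6 → r1=0xe6
body[2] sub  r2, r0, r0 → r2=0x00
body[3] mov  r1, r4 → r1=0x67
body[4] mov  r2, #0xe7 → r2=0xe7
body[5] mov  r2, #0x38 → r2=0x38
body[6] sub  r3, r6, r2 → r3=0xae
body[7] mov  r0, #0x70 → r0=0x70
epilogue: pop r2=0xe4, sp=0xe7
epilogue: pop r0=0xe1, sp=0xe8
r3 is caller-saved → body value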